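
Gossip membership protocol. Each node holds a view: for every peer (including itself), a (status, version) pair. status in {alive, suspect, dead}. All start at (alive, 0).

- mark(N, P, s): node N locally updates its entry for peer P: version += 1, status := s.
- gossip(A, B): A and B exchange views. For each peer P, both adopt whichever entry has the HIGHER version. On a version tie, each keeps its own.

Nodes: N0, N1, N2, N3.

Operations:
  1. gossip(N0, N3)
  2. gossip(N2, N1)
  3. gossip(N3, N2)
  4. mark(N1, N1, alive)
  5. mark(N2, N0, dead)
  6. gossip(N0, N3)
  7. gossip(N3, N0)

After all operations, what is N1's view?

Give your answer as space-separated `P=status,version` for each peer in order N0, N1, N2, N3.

Answer: N0=alive,0 N1=alive,1 N2=alive,0 N3=alive,0

Derivation:
Op 1: gossip N0<->N3 -> N0.N0=(alive,v0) N0.N1=(alive,v0) N0.N2=(alive,v0) N0.N3=(alive,v0) | N3.N0=(alive,v0) N3.N1=(alive,v0) N3.N2=(alive,v0) N3.N3=(alive,v0)
Op 2: gossip N2<->N1 -> N2.N0=(alive,v0) N2.N1=(alive,v0) N2.N2=(alive,v0) N2.N3=(alive,v0) | N1.N0=(alive,v0) N1.N1=(alive,v0) N1.N2=(alive,v0) N1.N3=(alive,v0)
Op 3: gossip N3<->N2 -> N3.N0=(alive,v0) N3.N1=(alive,v0) N3.N2=(alive,v0) N3.N3=(alive,v0) | N2.N0=(alive,v0) N2.N1=(alive,v0) N2.N2=(alive,v0) N2.N3=(alive,v0)
Op 4: N1 marks N1=alive -> (alive,v1)
Op 5: N2 marks N0=dead -> (dead,v1)
Op 6: gossip N0<->N3 -> N0.N0=(alive,v0) N0.N1=(alive,v0) N0.N2=(alive,v0) N0.N3=(alive,v0) | N3.N0=(alive,v0) N3.N1=(alive,v0) N3.N2=(alive,v0) N3.N3=(alive,v0)
Op 7: gossip N3<->N0 -> N3.N0=(alive,v0) N3.N1=(alive,v0) N3.N2=(alive,v0) N3.N3=(alive,v0) | N0.N0=(alive,v0) N0.N1=(alive,v0) N0.N2=(alive,v0) N0.N3=(alive,v0)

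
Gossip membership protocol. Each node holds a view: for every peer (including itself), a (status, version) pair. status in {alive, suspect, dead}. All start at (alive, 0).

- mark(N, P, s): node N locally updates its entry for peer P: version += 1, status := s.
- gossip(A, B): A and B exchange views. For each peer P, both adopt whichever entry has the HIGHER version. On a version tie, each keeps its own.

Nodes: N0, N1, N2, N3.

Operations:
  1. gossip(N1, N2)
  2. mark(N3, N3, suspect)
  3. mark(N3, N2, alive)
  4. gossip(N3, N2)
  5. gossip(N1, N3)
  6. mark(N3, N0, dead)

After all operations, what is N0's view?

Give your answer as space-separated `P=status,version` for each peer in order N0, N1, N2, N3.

Answer: N0=alive,0 N1=alive,0 N2=alive,0 N3=alive,0

Derivation:
Op 1: gossip N1<->N2 -> N1.N0=(alive,v0) N1.N1=(alive,v0) N1.N2=(alive,v0) N1.N3=(alive,v0) | N2.N0=(alive,v0) N2.N1=(alive,v0) N2.N2=(alive,v0) N2.N3=(alive,v0)
Op 2: N3 marks N3=suspect -> (suspect,v1)
Op 3: N3 marks N2=alive -> (alive,v1)
Op 4: gossip N3<->N2 -> N3.N0=(alive,v0) N3.N1=(alive,v0) N3.N2=(alive,v1) N3.N3=(suspect,v1) | N2.N0=(alive,v0) N2.N1=(alive,v0) N2.N2=(alive,v1) N2.N3=(suspect,v1)
Op 5: gossip N1<->N3 -> N1.N0=(alive,v0) N1.N1=(alive,v0) N1.N2=(alive,v1) N1.N3=(suspect,v1) | N3.N0=(alive,v0) N3.N1=(alive,v0) N3.N2=(alive,v1) N3.N3=(suspect,v1)
Op 6: N3 marks N0=dead -> (dead,v1)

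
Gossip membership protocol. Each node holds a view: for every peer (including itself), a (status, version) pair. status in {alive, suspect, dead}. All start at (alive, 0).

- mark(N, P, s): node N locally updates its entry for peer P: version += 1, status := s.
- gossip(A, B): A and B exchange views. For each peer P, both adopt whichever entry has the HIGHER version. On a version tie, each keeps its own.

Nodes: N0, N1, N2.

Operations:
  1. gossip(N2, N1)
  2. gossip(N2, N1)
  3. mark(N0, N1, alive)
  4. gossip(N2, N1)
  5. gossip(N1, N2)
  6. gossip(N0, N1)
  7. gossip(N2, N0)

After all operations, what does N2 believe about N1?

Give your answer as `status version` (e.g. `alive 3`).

Op 1: gossip N2<->N1 -> N2.N0=(alive,v0) N2.N1=(alive,v0) N2.N2=(alive,v0) | N1.N0=(alive,v0) N1.N1=(alive,v0) N1.N2=(alive,v0)
Op 2: gossip N2<->N1 -> N2.N0=(alive,v0) N2.N1=(alive,v0) N2.N2=(alive,v0) | N1.N0=(alive,v0) N1.N1=(alive,v0) N1.N2=(alive,v0)
Op 3: N0 marks N1=alive -> (alive,v1)
Op 4: gossip N2<->N1 -> N2.N0=(alive,v0) N2.N1=(alive,v0) N2.N2=(alive,v0) | N1.N0=(alive,v0) N1.N1=(alive,v0) N1.N2=(alive,v0)
Op 5: gossip N1<->N2 -> N1.N0=(alive,v0) N1.N1=(alive,v0) N1.N2=(alive,v0) | N2.N0=(alive,v0) N2.N1=(alive,v0) N2.N2=(alive,v0)
Op 6: gossip N0<->N1 -> N0.N0=(alive,v0) N0.N1=(alive,v1) N0.N2=(alive,v0) | N1.N0=(alive,v0) N1.N1=(alive,v1) N1.N2=(alive,v0)
Op 7: gossip N2<->N0 -> N2.N0=(alive,v0) N2.N1=(alive,v1) N2.N2=(alive,v0) | N0.N0=(alive,v0) N0.N1=(alive,v1) N0.N2=(alive,v0)

Answer: alive 1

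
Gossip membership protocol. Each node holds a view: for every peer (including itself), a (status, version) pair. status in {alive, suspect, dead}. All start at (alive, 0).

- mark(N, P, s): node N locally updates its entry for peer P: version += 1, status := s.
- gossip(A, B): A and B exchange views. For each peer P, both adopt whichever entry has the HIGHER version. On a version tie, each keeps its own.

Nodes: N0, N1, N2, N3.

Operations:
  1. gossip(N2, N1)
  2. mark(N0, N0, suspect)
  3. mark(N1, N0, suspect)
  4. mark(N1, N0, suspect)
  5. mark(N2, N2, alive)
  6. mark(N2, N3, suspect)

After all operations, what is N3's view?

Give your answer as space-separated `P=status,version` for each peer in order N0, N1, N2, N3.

Answer: N0=alive,0 N1=alive,0 N2=alive,0 N3=alive,0

Derivation:
Op 1: gossip N2<->N1 -> N2.N0=(alive,v0) N2.N1=(alive,v0) N2.N2=(alive,v0) N2.N3=(alive,v0) | N1.N0=(alive,v0) N1.N1=(alive,v0) N1.N2=(alive,v0) N1.N3=(alive,v0)
Op 2: N0 marks N0=suspect -> (suspect,v1)
Op 3: N1 marks N0=suspect -> (suspect,v1)
Op 4: N1 marks N0=suspect -> (suspect,v2)
Op 5: N2 marks N2=alive -> (alive,v1)
Op 6: N2 marks N3=suspect -> (suspect,v1)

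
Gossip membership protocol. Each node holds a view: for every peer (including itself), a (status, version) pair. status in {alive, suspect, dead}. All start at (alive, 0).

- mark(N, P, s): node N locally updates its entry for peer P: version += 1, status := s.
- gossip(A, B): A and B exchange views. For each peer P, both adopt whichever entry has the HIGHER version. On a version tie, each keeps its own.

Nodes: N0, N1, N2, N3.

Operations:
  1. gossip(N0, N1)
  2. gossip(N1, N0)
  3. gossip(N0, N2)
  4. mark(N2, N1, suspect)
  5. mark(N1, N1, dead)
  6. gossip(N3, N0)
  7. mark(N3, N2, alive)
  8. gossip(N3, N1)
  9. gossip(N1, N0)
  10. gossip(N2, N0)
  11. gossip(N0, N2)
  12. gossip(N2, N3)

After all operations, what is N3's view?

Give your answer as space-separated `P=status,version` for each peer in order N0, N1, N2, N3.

Op 1: gossip N0<->N1 -> N0.N0=(alive,v0) N0.N1=(alive,v0) N0.N2=(alive,v0) N0.N3=(alive,v0) | N1.N0=(alive,v0) N1.N1=(alive,v0) N1.N2=(alive,v0) N1.N3=(alive,v0)
Op 2: gossip N1<->N0 -> N1.N0=(alive,v0) N1.N1=(alive,v0) N1.N2=(alive,v0) N1.N3=(alive,v0) | N0.N0=(alive,v0) N0.N1=(alive,v0) N0.N2=(alive,v0) N0.N3=(alive,v0)
Op 3: gossip N0<->N2 -> N0.N0=(alive,v0) N0.N1=(alive,v0) N0.N2=(alive,v0) N0.N3=(alive,v0) | N2.N0=(alive,v0) N2.N1=(alive,v0) N2.N2=(alive,v0) N2.N3=(alive,v0)
Op 4: N2 marks N1=suspect -> (suspect,v1)
Op 5: N1 marks N1=dead -> (dead,v1)
Op 6: gossip N3<->N0 -> N3.N0=(alive,v0) N3.N1=(alive,v0) N3.N2=(alive,v0) N3.N3=(alive,v0) | N0.N0=(alive,v0) N0.N1=(alive,v0) N0.N2=(alive,v0) N0.N3=(alive,v0)
Op 7: N3 marks N2=alive -> (alive,v1)
Op 8: gossip N3<->N1 -> N3.N0=(alive,v0) N3.N1=(dead,v1) N3.N2=(alive,v1) N3.N3=(alive,v0) | N1.N0=(alive,v0) N1.N1=(dead,v1) N1.N2=(alive,v1) N1.N3=(alive,v0)
Op 9: gossip N1<->N0 -> N1.N0=(alive,v0) N1.N1=(dead,v1) N1.N2=(alive,v1) N1.N3=(alive,v0) | N0.N0=(alive,v0) N0.N1=(dead,v1) N0.N2=(alive,v1) N0.N3=(alive,v0)
Op 10: gossip N2<->N0 -> N2.N0=(alive,v0) N2.N1=(suspect,v1) N2.N2=(alive,v1) N2.N3=(alive,v0) | N0.N0=(alive,v0) N0.N1=(dead,v1) N0.N2=(alive,v1) N0.N3=(alive,v0)
Op 11: gossip N0<->N2 -> N0.N0=(alive,v0) N0.N1=(dead,v1) N0.N2=(alive,v1) N0.N3=(alive,v0) | N2.N0=(alive,v0) N2.N1=(suspect,v1) N2.N2=(alive,v1) N2.N3=(alive,v0)
Op 12: gossip N2<->N3 -> N2.N0=(alive,v0) N2.N1=(suspect,v1) N2.N2=(alive,v1) N2.N3=(alive,v0) | N3.N0=(alive,v0) N3.N1=(dead,v1) N3.N2=(alive,v1) N3.N3=(alive,v0)

Answer: N0=alive,0 N1=dead,1 N2=alive,1 N3=alive,0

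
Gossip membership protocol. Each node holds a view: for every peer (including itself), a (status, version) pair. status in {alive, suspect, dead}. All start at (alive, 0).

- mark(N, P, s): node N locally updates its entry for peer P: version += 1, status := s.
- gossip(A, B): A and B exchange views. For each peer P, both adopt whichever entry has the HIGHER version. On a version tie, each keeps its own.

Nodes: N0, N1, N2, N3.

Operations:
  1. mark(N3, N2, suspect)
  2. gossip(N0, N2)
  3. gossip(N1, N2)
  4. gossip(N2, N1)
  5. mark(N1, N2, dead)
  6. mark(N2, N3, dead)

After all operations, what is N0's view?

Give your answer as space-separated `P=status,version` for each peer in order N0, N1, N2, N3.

Op 1: N3 marks N2=suspect -> (suspect,v1)
Op 2: gossip N0<->N2 -> N0.N0=(alive,v0) N0.N1=(alive,v0) N0.N2=(alive,v0) N0.N3=(alive,v0) | N2.N0=(alive,v0) N2.N1=(alive,v0) N2.N2=(alive,v0) N2.N3=(alive,v0)
Op 3: gossip N1<->N2 -> N1.N0=(alive,v0) N1.N1=(alive,v0) N1.N2=(alive,v0) N1.N3=(alive,v0) | N2.N0=(alive,v0) N2.N1=(alive,v0) N2.N2=(alive,v0) N2.N3=(alive,v0)
Op 4: gossip N2<->N1 -> N2.N0=(alive,v0) N2.N1=(alive,v0) N2.N2=(alive,v0) N2.N3=(alive,v0) | N1.N0=(alive,v0) N1.N1=(alive,v0) N1.N2=(alive,v0) N1.N3=(alive,v0)
Op 5: N1 marks N2=dead -> (dead,v1)
Op 6: N2 marks N3=dead -> (dead,v1)

Answer: N0=alive,0 N1=alive,0 N2=alive,0 N3=alive,0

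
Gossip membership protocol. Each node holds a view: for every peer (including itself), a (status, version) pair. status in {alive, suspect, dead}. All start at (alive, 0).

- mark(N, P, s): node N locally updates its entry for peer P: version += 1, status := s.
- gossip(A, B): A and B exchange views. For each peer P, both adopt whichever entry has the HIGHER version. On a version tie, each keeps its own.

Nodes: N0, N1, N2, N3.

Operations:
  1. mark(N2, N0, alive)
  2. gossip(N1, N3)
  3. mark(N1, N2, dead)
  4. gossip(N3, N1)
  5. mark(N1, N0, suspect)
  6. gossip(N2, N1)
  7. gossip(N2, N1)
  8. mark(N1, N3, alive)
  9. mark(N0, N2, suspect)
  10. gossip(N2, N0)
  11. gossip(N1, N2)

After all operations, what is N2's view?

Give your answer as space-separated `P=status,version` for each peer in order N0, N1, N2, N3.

Answer: N0=alive,1 N1=alive,0 N2=dead,1 N3=alive,1

Derivation:
Op 1: N2 marks N0=alive -> (alive,v1)
Op 2: gossip N1<->N3 -> N1.N0=(alive,v0) N1.N1=(alive,v0) N1.N2=(alive,v0) N1.N3=(alive,v0) | N3.N0=(alive,v0) N3.N1=(alive,v0) N3.N2=(alive,v0) N3.N3=(alive,v0)
Op 3: N1 marks N2=dead -> (dead,v1)
Op 4: gossip N3<->N1 -> N3.N0=(alive,v0) N3.N1=(alive,v0) N3.N2=(dead,v1) N3.N3=(alive,v0) | N1.N0=(alive,v0) N1.N1=(alive,v0) N1.N2=(dead,v1) N1.N3=(alive,v0)
Op 5: N1 marks N0=suspect -> (suspect,v1)
Op 6: gossip N2<->N1 -> N2.N0=(alive,v1) N2.N1=(alive,v0) N2.N2=(dead,v1) N2.N3=(alive,v0) | N1.N0=(suspect,v1) N1.N1=(alive,v0) N1.N2=(dead,v1) N1.N3=(alive,v0)
Op 7: gossip N2<->N1 -> N2.N0=(alive,v1) N2.N1=(alive,v0) N2.N2=(dead,v1) N2.N3=(alive,v0) | N1.N0=(suspect,v1) N1.N1=(alive,v0) N1.N2=(dead,v1) N1.N3=(alive,v0)
Op 8: N1 marks N3=alive -> (alive,v1)
Op 9: N0 marks N2=suspect -> (suspect,v1)
Op 10: gossip N2<->N0 -> N2.N0=(alive,v1) N2.N1=(alive,v0) N2.N2=(dead,v1) N2.N3=(alive,v0) | N0.N0=(alive,v1) N0.N1=(alive,v0) N0.N2=(suspect,v1) N0.N3=(alive,v0)
Op 11: gossip N1<->N2 -> N1.N0=(suspect,v1) N1.N1=(alive,v0) N1.N2=(dead,v1) N1.N3=(alive,v1) | N2.N0=(alive,v1) N2.N1=(alive,v0) N2.N2=(dead,v1) N2.N3=(alive,v1)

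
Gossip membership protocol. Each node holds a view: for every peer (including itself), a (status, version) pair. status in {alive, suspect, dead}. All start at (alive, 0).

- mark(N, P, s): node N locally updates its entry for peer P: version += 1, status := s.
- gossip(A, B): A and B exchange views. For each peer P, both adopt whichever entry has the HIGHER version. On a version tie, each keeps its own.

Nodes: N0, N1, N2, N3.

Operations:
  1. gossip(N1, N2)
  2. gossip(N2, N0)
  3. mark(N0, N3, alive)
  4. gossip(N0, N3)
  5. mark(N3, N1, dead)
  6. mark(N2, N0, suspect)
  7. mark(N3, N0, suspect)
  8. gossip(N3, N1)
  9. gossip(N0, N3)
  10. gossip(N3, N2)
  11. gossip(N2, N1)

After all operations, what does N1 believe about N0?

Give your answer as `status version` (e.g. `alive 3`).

Op 1: gossip N1<->N2 -> N1.N0=(alive,v0) N1.N1=(alive,v0) N1.N2=(alive,v0) N1.N3=(alive,v0) | N2.N0=(alive,v0) N2.N1=(alive,v0) N2.N2=(alive,v0) N2.N3=(alive,v0)
Op 2: gossip N2<->N0 -> N2.N0=(alive,v0) N2.N1=(alive,v0) N2.N2=(alive,v0) N2.N3=(alive,v0) | N0.N0=(alive,v0) N0.N1=(alive,v0) N0.N2=(alive,v0) N0.N3=(alive,v0)
Op 3: N0 marks N3=alive -> (alive,v1)
Op 4: gossip N0<->N3 -> N0.N0=(alive,v0) N0.N1=(alive,v0) N0.N2=(alive,v0) N0.N3=(alive,v1) | N3.N0=(alive,v0) N3.N1=(alive,v0) N3.N2=(alive,v0) N3.N3=(alive,v1)
Op 5: N3 marks N1=dead -> (dead,v1)
Op 6: N2 marks N0=suspect -> (suspect,v1)
Op 7: N3 marks N0=suspect -> (suspect,v1)
Op 8: gossip N3<->N1 -> N3.N0=(suspect,v1) N3.N1=(dead,v1) N3.N2=(alive,v0) N3.N3=(alive,v1) | N1.N0=(suspect,v1) N1.N1=(dead,v1) N1.N2=(alive,v0) N1.N3=(alive,v1)
Op 9: gossip N0<->N3 -> N0.N0=(suspect,v1) N0.N1=(dead,v1) N0.N2=(alive,v0) N0.N3=(alive,v1) | N3.N0=(suspect,v1) N3.N1=(dead,v1) N3.N2=(alive,v0) N3.N3=(alive,v1)
Op 10: gossip N3<->N2 -> N3.N0=(suspect,v1) N3.N1=(dead,v1) N3.N2=(alive,v0) N3.N3=(alive,v1) | N2.N0=(suspect,v1) N2.N1=(dead,v1) N2.N2=(alive,v0) N2.N3=(alive,v1)
Op 11: gossip N2<->N1 -> N2.N0=(suspect,v1) N2.N1=(dead,v1) N2.N2=(alive,v0) N2.N3=(alive,v1) | N1.N0=(suspect,v1) N1.N1=(dead,v1) N1.N2=(alive,v0) N1.N3=(alive,v1)

Answer: suspect 1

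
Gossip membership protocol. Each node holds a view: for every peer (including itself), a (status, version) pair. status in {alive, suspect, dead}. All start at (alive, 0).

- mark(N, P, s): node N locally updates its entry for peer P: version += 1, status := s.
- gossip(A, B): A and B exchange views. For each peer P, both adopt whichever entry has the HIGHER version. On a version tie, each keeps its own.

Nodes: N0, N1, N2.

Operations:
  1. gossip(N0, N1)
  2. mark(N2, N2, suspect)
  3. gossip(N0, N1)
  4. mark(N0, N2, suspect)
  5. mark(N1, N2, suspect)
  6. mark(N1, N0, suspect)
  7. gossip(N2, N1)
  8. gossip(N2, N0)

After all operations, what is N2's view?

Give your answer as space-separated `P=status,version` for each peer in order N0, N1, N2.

Answer: N0=suspect,1 N1=alive,0 N2=suspect,1

Derivation:
Op 1: gossip N0<->N1 -> N0.N0=(alive,v0) N0.N1=(alive,v0) N0.N2=(alive,v0) | N1.N0=(alive,v0) N1.N1=(alive,v0) N1.N2=(alive,v0)
Op 2: N2 marks N2=suspect -> (suspect,v1)
Op 3: gossip N0<->N1 -> N0.N0=(alive,v0) N0.N1=(alive,v0) N0.N2=(alive,v0) | N1.N0=(alive,v0) N1.N1=(alive,v0) N1.N2=(alive,v0)
Op 4: N0 marks N2=suspect -> (suspect,v1)
Op 5: N1 marks N2=suspect -> (suspect,v1)
Op 6: N1 marks N0=suspect -> (suspect,v1)
Op 7: gossip N2<->N1 -> N2.N0=(suspect,v1) N2.N1=(alive,v0) N2.N2=(suspect,v1) | N1.N0=(suspect,v1) N1.N1=(alive,v0) N1.N2=(suspect,v1)
Op 8: gossip N2<->N0 -> N2.N0=(suspect,v1) N2.N1=(alive,v0) N2.N2=(suspect,v1) | N0.N0=(suspect,v1) N0.N1=(alive,v0) N0.N2=(suspect,v1)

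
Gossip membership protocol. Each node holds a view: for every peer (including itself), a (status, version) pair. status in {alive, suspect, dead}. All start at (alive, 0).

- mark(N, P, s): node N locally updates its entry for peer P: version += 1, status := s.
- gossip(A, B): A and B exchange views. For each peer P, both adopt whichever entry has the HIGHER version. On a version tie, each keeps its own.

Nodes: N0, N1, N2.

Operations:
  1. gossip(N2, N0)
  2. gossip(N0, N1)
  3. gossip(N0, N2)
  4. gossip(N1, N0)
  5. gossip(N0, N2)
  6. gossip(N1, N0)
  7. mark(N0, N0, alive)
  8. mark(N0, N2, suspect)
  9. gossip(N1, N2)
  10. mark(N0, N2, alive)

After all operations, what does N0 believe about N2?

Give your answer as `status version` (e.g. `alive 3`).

Answer: alive 2

Derivation:
Op 1: gossip N2<->N0 -> N2.N0=(alive,v0) N2.N1=(alive,v0) N2.N2=(alive,v0) | N0.N0=(alive,v0) N0.N1=(alive,v0) N0.N2=(alive,v0)
Op 2: gossip N0<->N1 -> N0.N0=(alive,v0) N0.N1=(alive,v0) N0.N2=(alive,v0) | N1.N0=(alive,v0) N1.N1=(alive,v0) N1.N2=(alive,v0)
Op 3: gossip N0<->N2 -> N0.N0=(alive,v0) N0.N1=(alive,v0) N0.N2=(alive,v0) | N2.N0=(alive,v0) N2.N1=(alive,v0) N2.N2=(alive,v0)
Op 4: gossip N1<->N0 -> N1.N0=(alive,v0) N1.N1=(alive,v0) N1.N2=(alive,v0) | N0.N0=(alive,v0) N0.N1=(alive,v0) N0.N2=(alive,v0)
Op 5: gossip N0<->N2 -> N0.N0=(alive,v0) N0.N1=(alive,v0) N0.N2=(alive,v0) | N2.N0=(alive,v0) N2.N1=(alive,v0) N2.N2=(alive,v0)
Op 6: gossip N1<->N0 -> N1.N0=(alive,v0) N1.N1=(alive,v0) N1.N2=(alive,v0) | N0.N0=(alive,v0) N0.N1=(alive,v0) N0.N2=(alive,v0)
Op 7: N0 marks N0=alive -> (alive,v1)
Op 8: N0 marks N2=suspect -> (suspect,v1)
Op 9: gossip N1<->N2 -> N1.N0=(alive,v0) N1.N1=(alive,v0) N1.N2=(alive,v0) | N2.N0=(alive,v0) N2.N1=(alive,v0) N2.N2=(alive,v0)
Op 10: N0 marks N2=alive -> (alive,v2)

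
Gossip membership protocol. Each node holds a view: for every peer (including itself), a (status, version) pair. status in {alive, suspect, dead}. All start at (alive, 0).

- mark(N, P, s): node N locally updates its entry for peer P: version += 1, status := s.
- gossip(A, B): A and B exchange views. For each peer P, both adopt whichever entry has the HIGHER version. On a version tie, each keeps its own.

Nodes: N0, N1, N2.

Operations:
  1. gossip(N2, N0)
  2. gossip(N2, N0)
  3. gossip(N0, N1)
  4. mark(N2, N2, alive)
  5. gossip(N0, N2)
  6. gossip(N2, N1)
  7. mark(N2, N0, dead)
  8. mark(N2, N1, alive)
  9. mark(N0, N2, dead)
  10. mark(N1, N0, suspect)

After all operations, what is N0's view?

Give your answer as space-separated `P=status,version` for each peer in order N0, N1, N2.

Answer: N0=alive,0 N1=alive,0 N2=dead,2

Derivation:
Op 1: gossip N2<->N0 -> N2.N0=(alive,v0) N2.N1=(alive,v0) N2.N2=(alive,v0) | N0.N0=(alive,v0) N0.N1=(alive,v0) N0.N2=(alive,v0)
Op 2: gossip N2<->N0 -> N2.N0=(alive,v0) N2.N1=(alive,v0) N2.N2=(alive,v0) | N0.N0=(alive,v0) N0.N1=(alive,v0) N0.N2=(alive,v0)
Op 3: gossip N0<->N1 -> N0.N0=(alive,v0) N0.N1=(alive,v0) N0.N2=(alive,v0) | N1.N0=(alive,v0) N1.N1=(alive,v0) N1.N2=(alive,v0)
Op 4: N2 marks N2=alive -> (alive,v1)
Op 5: gossip N0<->N2 -> N0.N0=(alive,v0) N0.N1=(alive,v0) N0.N2=(alive,v1) | N2.N0=(alive,v0) N2.N1=(alive,v0) N2.N2=(alive,v1)
Op 6: gossip N2<->N1 -> N2.N0=(alive,v0) N2.N1=(alive,v0) N2.N2=(alive,v1) | N1.N0=(alive,v0) N1.N1=(alive,v0) N1.N2=(alive,v1)
Op 7: N2 marks N0=dead -> (dead,v1)
Op 8: N2 marks N1=alive -> (alive,v1)
Op 9: N0 marks N2=dead -> (dead,v2)
Op 10: N1 marks N0=suspect -> (suspect,v1)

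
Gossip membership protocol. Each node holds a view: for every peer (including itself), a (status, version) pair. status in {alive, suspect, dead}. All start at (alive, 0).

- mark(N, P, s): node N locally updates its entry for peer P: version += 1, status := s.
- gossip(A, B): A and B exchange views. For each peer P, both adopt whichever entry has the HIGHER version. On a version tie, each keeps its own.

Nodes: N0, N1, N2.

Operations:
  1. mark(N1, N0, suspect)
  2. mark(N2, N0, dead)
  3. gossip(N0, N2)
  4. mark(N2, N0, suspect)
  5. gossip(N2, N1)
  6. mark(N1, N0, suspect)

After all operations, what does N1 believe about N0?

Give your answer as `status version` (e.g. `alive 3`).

Answer: suspect 3

Derivation:
Op 1: N1 marks N0=suspect -> (suspect,v1)
Op 2: N2 marks N0=dead -> (dead,v1)
Op 3: gossip N0<->N2 -> N0.N0=(dead,v1) N0.N1=(alive,v0) N0.N2=(alive,v0) | N2.N0=(dead,v1) N2.N1=(alive,v0) N2.N2=(alive,v0)
Op 4: N2 marks N0=suspect -> (suspect,v2)
Op 5: gossip N2<->N1 -> N2.N0=(suspect,v2) N2.N1=(alive,v0) N2.N2=(alive,v0) | N1.N0=(suspect,v2) N1.N1=(alive,v0) N1.N2=(alive,v0)
Op 6: N1 marks N0=suspect -> (suspect,v3)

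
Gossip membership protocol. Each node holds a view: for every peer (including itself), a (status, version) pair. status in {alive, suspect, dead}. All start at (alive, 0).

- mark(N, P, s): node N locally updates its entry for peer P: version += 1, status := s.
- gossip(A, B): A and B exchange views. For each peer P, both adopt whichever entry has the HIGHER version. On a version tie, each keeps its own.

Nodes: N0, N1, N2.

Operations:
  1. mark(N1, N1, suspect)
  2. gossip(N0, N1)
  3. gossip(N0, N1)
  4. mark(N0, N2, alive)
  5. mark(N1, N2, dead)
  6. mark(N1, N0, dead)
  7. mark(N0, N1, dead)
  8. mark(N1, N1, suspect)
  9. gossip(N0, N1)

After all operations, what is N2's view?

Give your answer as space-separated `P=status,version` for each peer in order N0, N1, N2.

Answer: N0=alive,0 N1=alive,0 N2=alive,0

Derivation:
Op 1: N1 marks N1=suspect -> (suspect,v1)
Op 2: gossip N0<->N1 -> N0.N0=(alive,v0) N0.N1=(suspect,v1) N0.N2=(alive,v0) | N1.N0=(alive,v0) N1.N1=(suspect,v1) N1.N2=(alive,v0)
Op 3: gossip N0<->N1 -> N0.N0=(alive,v0) N0.N1=(suspect,v1) N0.N2=(alive,v0) | N1.N0=(alive,v0) N1.N1=(suspect,v1) N1.N2=(alive,v0)
Op 4: N0 marks N2=alive -> (alive,v1)
Op 5: N1 marks N2=dead -> (dead,v1)
Op 6: N1 marks N0=dead -> (dead,v1)
Op 7: N0 marks N1=dead -> (dead,v2)
Op 8: N1 marks N1=suspect -> (suspect,v2)
Op 9: gossip N0<->N1 -> N0.N0=(dead,v1) N0.N1=(dead,v2) N0.N2=(alive,v1) | N1.N0=(dead,v1) N1.N1=(suspect,v2) N1.N2=(dead,v1)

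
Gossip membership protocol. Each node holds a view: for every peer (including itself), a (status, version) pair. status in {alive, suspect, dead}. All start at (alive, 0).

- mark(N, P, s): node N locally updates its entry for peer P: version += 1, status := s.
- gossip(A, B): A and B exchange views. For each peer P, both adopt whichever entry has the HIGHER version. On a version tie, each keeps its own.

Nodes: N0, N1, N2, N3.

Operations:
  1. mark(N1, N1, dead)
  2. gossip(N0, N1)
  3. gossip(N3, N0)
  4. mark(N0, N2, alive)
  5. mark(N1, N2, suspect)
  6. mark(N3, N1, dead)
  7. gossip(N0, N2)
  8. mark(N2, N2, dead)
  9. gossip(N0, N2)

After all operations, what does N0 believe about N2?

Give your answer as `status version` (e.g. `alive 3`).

Op 1: N1 marks N1=dead -> (dead,v1)
Op 2: gossip N0<->N1 -> N0.N0=(alive,v0) N0.N1=(dead,v1) N0.N2=(alive,v0) N0.N3=(alive,v0) | N1.N0=(alive,v0) N1.N1=(dead,v1) N1.N2=(alive,v0) N1.N3=(alive,v0)
Op 3: gossip N3<->N0 -> N3.N0=(alive,v0) N3.N1=(dead,v1) N3.N2=(alive,v0) N3.N3=(alive,v0) | N0.N0=(alive,v0) N0.N1=(dead,v1) N0.N2=(alive,v0) N0.N3=(alive,v0)
Op 4: N0 marks N2=alive -> (alive,v1)
Op 5: N1 marks N2=suspect -> (suspect,v1)
Op 6: N3 marks N1=dead -> (dead,v2)
Op 7: gossip N0<->N2 -> N0.N0=(alive,v0) N0.N1=(dead,v1) N0.N2=(alive,v1) N0.N3=(alive,v0) | N2.N0=(alive,v0) N2.N1=(dead,v1) N2.N2=(alive,v1) N2.N3=(alive,v0)
Op 8: N2 marks N2=dead -> (dead,v2)
Op 9: gossip N0<->N2 -> N0.N0=(alive,v0) N0.N1=(dead,v1) N0.N2=(dead,v2) N0.N3=(alive,v0) | N2.N0=(alive,v0) N2.N1=(dead,v1) N2.N2=(dead,v2) N2.N3=(alive,v0)

Answer: dead 2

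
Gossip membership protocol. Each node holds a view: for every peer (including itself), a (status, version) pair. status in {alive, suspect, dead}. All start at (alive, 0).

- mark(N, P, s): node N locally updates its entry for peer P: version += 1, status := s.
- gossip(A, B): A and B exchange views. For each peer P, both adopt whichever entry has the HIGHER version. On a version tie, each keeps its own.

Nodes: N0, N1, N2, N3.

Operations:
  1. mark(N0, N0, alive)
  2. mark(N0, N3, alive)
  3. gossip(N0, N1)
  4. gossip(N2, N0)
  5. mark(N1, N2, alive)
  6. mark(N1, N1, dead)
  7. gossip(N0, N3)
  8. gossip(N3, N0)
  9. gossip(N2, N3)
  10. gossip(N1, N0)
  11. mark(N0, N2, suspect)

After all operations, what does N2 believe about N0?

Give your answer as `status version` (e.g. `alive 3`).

Op 1: N0 marks N0=alive -> (alive,v1)
Op 2: N0 marks N3=alive -> (alive,v1)
Op 3: gossip N0<->N1 -> N0.N0=(alive,v1) N0.N1=(alive,v0) N0.N2=(alive,v0) N0.N3=(alive,v1) | N1.N0=(alive,v1) N1.N1=(alive,v0) N1.N2=(alive,v0) N1.N3=(alive,v1)
Op 4: gossip N2<->N0 -> N2.N0=(alive,v1) N2.N1=(alive,v0) N2.N2=(alive,v0) N2.N3=(alive,v1) | N0.N0=(alive,v1) N0.N1=(alive,v0) N0.N2=(alive,v0) N0.N3=(alive,v1)
Op 5: N1 marks N2=alive -> (alive,v1)
Op 6: N1 marks N1=dead -> (dead,v1)
Op 7: gossip N0<->N3 -> N0.N0=(alive,v1) N0.N1=(alive,v0) N0.N2=(alive,v0) N0.N3=(alive,v1) | N3.N0=(alive,v1) N3.N1=(alive,v0) N3.N2=(alive,v0) N3.N3=(alive,v1)
Op 8: gossip N3<->N0 -> N3.N0=(alive,v1) N3.N1=(alive,v0) N3.N2=(alive,v0) N3.N3=(alive,v1) | N0.N0=(alive,v1) N0.N1=(alive,v0) N0.N2=(alive,v0) N0.N3=(alive,v1)
Op 9: gossip N2<->N3 -> N2.N0=(alive,v1) N2.N1=(alive,v0) N2.N2=(alive,v0) N2.N3=(alive,v1) | N3.N0=(alive,v1) N3.N1=(alive,v0) N3.N2=(alive,v0) N3.N3=(alive,v1)
Op 10: gossip N1<->N0 -> N1.N0=(alive,v1) N1.N1=(dead,v1) N1.N2=(alive,v1) N1.N3=(alive,v1) | N0.N0=(alive,v1) N0.N1=(dead,v1) N0.N2=(alive,v1) N0.N3=(alive,v1)
Op 11: N0 marks N2=suspect -> (suspect,v2)

Answer: alive 1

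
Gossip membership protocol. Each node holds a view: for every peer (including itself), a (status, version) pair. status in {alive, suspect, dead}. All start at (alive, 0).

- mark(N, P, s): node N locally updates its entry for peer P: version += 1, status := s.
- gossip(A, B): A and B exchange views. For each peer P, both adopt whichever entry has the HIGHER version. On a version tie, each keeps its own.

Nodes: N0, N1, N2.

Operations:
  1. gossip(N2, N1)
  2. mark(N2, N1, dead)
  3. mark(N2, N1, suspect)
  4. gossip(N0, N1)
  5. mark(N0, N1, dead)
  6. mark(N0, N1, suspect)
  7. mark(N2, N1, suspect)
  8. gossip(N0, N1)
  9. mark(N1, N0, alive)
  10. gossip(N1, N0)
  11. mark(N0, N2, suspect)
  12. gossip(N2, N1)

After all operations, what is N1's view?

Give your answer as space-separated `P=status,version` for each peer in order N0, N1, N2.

Answer: N0=alive,1 N1=suspect,3 N2=alive,0

Derivation:
Op 1: gossip N2<->N1 -> N2.N0=(alive,v0) N2.N1=(alive,v0) N2.N2=(alive,v0) | N1.N0=(alive,v0) N1.N1=(alive,v0) N1.N2=(alive,v0)
Op 2: N2 marks N1=dead -> (dead,v1)
Op 3: N2 marks N1=suspect -> (suspect,v2)
Op 4: gossip N0<->N1 -> N0.N0=(alive,v0) N0.N1=(alive,v0) N0.N2=(alive,v0) | N1.N0=(alive,v0) N1.N1=(alive,v0) N1.N2=(alive,v0)
Op 5: N0 marks N1=dead -> (dead,v1)
Op 6: N0 marks N1=suspect -> (suspect,v2)
Op 7: N2 marks N1=suspect -> (suspect,v3)
Op 8: gossip N0<->N1 -> N0.N0=(alive,v0) N0.N1=(suspect,v2) N0.N2=(alive,v0) | N1.N0=(alive,v0) N1.N1=(suspect,v2) N1.N2=(alive,v0)
Op 9: N1 marks N0=alive -> (alive,v1)
Op 10: gossip N1<->N0 -> N1.N0=(alive,v1) N1.N1=(suspect,v2) N1.N2=(alive,v0) | N0.N0=(alive,v1) N0.N1=(suspect,v2) N0.N2=(alive,v0)
Op 11: N0 marks N2=suspect -> (suspect,v1)
Op 12: gossip N2<->N1 -> N2.N0=(alive,v1) N2.N1=(suspect,v3) N2.N2=(alive,v0) | N1.N0=(alive,v1) N1.N1=(suspect,v3) N1.N2=(alive,v0)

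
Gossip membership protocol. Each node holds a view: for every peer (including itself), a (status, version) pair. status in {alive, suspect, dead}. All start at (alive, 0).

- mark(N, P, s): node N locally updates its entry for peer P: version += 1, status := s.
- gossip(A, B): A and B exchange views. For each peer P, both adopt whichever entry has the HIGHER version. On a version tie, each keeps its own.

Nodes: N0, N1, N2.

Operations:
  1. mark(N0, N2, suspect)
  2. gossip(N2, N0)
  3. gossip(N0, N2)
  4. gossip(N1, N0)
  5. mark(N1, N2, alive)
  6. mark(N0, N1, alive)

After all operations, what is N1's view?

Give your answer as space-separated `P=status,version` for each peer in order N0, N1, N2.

Answer: N0=alive,0 N1=alive,0 N2=alive,2

Derivation:
Op 1: N0 marks N2=suspect -> (suspect,v1)
Op 2: gossip N2<->N0 -> N2.N0=(alive,v0) N2.N1=(alive,v0) N2.N2=(suspect,v1) | N0.N0=(alive,v0) N0.N1=(alive,v0) N0.N2=(suspect,v1)
Op 3: gossip N0<->N2 -> N0.N0=(alive,v0) N0.N1=(alive,v0) N0.N2=(suspect,v1) | N2.N0=(alive,v0) N2.N1=(alive,v0) N2.N2=(suspect,v1)
Op 4: gossip N1<->N0 -> N1.N0=(alive,v0) N1.N1=(alive,v0) N1.N2=(suspect,v1) | N0.N0=(alive,v0) N0.N1=(alive,v0) N0.N2=(suspect,v1)
Op 5: N1 marks N2=alive -> (alive,v2)
Op 6: N0 marks N1=alive -> (alive,v1)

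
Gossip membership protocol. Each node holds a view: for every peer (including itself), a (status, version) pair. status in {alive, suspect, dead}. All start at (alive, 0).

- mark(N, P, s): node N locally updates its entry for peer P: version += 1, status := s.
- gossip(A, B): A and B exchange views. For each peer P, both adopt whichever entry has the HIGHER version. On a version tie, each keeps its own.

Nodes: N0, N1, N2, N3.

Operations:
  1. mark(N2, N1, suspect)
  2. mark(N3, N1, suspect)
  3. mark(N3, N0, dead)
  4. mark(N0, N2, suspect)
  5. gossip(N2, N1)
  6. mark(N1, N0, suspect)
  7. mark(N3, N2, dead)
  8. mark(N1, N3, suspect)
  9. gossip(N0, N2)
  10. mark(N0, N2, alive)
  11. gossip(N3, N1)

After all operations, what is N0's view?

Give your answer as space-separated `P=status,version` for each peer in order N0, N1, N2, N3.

Answer: N0=alive,0 N1=suspect,1 N2=alive,2 N3=alive,0

Derivation:
Op 1: N2 marks N1=suspect -> (suspect,v1)
Op 2: N3 marks N1=suspect -> (suspect,v1)
Op 3: N3 marks N0=dead -> (dead,v1)
Op 4: N0 marks N2=suspect -> (suspect,v1)
Op 5: gossip N2<->N1 -> N2.N0=(alive,v0) N2.N1=(suspect,v1) N2.N2=(alive,v0) N2.N3=(alive,v0) | N1.N0=(alive,v0) N1.N1=(suspect,v1) N1.N2=(alive,v0) N1.N3=(alive,v0)
Op 6: N1 marks N0=suspect -> (suspect,v1)
Op 7: N3 marks N2=dead -> (dead,v1)
Op 8: N1 marks N3=suspect -> (suspect,v1)
Op 9: gossip N0<->N2 -> N0.N0=(alive,v0) N0.N1=(suspect,v1) N0.N2=(suspect,v1) N0.N3=(alive,v0) | N2.N0=(alive,v0) N2.N1=(suspect,v1) N2.N2=(suspect,v1) N2.N3=(alive,v0)
Op 10: N0 marks N2=alive -> (alive,v2)
Op 11: gossip N3<->N1 -> N3.N0=(dead,v1) N3.N1=(suspect,v1) N3.N2=(dead,v1) N3.N3=(suspect,v1) | N1.N0=(suspect,v1) N1.N1=(suspect,v1) N1.N2=(dead,v1) N1.N3=(suspect,v1)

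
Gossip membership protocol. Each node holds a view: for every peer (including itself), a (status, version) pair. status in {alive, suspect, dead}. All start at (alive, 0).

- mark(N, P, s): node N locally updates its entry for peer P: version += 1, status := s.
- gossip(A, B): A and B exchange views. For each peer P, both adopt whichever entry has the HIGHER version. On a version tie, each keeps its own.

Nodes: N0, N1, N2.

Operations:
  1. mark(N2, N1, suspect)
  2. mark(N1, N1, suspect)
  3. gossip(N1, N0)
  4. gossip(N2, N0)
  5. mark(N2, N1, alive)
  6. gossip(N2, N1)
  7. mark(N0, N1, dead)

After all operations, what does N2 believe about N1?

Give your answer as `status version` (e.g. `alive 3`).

Op 1: N2 marks N1=suspect -> (suspect,v1)
Op 2: N1 marks N1=suspect -> (suspect,v1)
Op 3: gossip N1<->N0 -> N1.N0=(alive,v0) N1.N1=(suspect,v1) N1.N2=(alive,v0) | N0.N0=(alive,v0) N0.N1=(suspect,v1) N0.N2=(alive,v0)
Op 4: gossip N2<->N0 -> N2.N0=(alive,v0) N2.N1=(suspect,v1) N2.N2=(alive,v0) | N0.N0=(alive,v0) N0.N1=(suspect,v1) N0.N2=(alive,v0)
Op 5: N2 marks N1=alive -> (alive,v2)
Op 6: gossip N2<->N1 -> N2.N0=(alive,v0) N2.N1=(alive,v2) N2.N2=(alive,v0) | N1.N0=(alive,v0) N1.N1=(alive,v2) N1.N2=(alive,v0)
Op 7: N0 marks N1=dead -> (dead,v2)

Answer: alive 2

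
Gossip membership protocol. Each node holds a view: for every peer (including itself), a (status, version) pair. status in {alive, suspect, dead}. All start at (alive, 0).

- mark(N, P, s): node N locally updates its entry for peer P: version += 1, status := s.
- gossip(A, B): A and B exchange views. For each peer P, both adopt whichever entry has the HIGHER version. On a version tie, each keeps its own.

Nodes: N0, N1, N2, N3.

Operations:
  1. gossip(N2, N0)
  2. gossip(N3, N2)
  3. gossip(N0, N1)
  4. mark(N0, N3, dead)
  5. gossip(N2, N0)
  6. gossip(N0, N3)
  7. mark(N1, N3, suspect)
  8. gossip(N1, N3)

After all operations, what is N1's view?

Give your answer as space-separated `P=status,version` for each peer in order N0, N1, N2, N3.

Op 1: gossip N2<->N0 -> N2.N0=(alive,v0) N2.N1=(alive,v0) N2.N2=(alive,v0) N2.N3=(alive,v0) | N0.N0=(alive,v0) N0.N1=(alive,v0) N0.N2=(alive,v0) N0.N3=(alive,v0)
Op 2: gossip N3<->N2 -> N3.N0=(alive,v0) N3.N1=(alive,v0) N3.N2=(alive,v0) N3.N3=(alive,v0) | N2.N0=(alive,v0) N2.N1=(alive,v0) N2.N2=(alive,v0) N2.N3=(alive,v0)
Op 3: gossip N0<->N1 -> N0.N0=(alive,v0) N0.N1=(alive,v0) N0.N2=(alive,v0) N0.N3=(alive,v0) | N1.N0=(alive,v0) N1.N1=(alive,v0) N1.N2=(alive,v0) N1.N3=(alive,v0)
Op 4: N0 marks N3=dead -> (dead,v1)
Op 5: gossip N2<->N0 -> N2.N0=(alive,v0) N2.N1=(alive,v0) N2.N2=(alive,v0) N2.N3=(dead,v1) | N0.N0=(alive,v0) N0.N1=(alive,v0) N0.N2=(alive,v0) N0.N3=(dead,v1)
Op 6: gossip N0<->N3 -> N0.N0=(alive,v0) N0.N1=(alive,v0) N0.N2=(alive,v0) N0.N3=(dead,v1) | N3.N0=(alive,v0) N3.N1=(alive,v0) N3.N2=(alive,v0) N3.N3=(dead,v1)
Op 7: N1 marks N3=suspect -> (suspect,v1)
Op 8: gossip N1<->N3 -> N1.N0=(alive,v0) N1.N1=(alive,v0) N1.N2=(alive,v0) N1.N3=(suspect,v1) | N3.N0=(alive,v0) N3.N1=(alive,v0) N3.N2=(alive,v0) N3.N3=(dead,v1)

Answer: N0=alive,0 N1=alive,0 N2=alive,0 N3=suspect,1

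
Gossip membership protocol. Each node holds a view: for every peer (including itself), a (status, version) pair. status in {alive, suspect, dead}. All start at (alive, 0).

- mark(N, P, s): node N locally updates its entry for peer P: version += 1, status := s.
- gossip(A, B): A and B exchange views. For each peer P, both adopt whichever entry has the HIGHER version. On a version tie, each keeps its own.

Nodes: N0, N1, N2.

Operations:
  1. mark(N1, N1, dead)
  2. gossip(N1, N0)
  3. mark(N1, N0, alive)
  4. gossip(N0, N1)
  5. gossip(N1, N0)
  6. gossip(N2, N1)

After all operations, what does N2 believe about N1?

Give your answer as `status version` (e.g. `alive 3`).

Answer: dead 1

Derivation:
Op 1: N1 marks N1=dead -> (dead,v1)
Op 2: gossip N1<->N0 -> N1.N0=(alive,v0) N1.N1=(dead,v1) N1.N2=(alive,v0) | N0.N0=(alive,v0) N0.N1=(dead,v1) N0.N2=(alive,v0)
Op 3: N1 marks N0=alive -> (alive,v1)
Op 4: gossip N0<->N1 -> N0.N0=(alive,v1) N0.N1=(dead,v1) N0.N2=(alive,v0) | N1.N0=(alive,v1) N1.N1=(dead,v1) N1.N2=(alive,v0)
Op 5: gossip N1<->N0 -> N1.N0=(alive,v1) N1.N1=(dead,v1) N1.N2=(alive,v0) | N0.N0=(alive,v1) N0.N1=(dead,v1) N0.N2=(alive,v0)
Op 6: gossip N2<->N1 -> N2.N0=(alive,v1) N2.N1=(dead,v1) N2.N2=(alive,v0) | N1.N0=(alive,v1) N1.N1=(dead,v1) N1.N2=(alive,v0)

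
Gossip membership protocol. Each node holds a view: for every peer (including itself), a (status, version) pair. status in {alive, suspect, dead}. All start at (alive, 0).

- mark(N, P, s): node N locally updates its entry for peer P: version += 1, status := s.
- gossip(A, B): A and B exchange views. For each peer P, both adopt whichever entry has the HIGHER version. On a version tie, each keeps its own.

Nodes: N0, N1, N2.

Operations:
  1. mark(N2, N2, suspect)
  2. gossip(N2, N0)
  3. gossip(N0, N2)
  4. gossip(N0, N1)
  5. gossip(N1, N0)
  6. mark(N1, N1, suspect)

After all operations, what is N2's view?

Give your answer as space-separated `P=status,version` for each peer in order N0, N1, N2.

Op 1: N2 marks N2=suspect -> (suspect,v1)
Op 2: gossip N2<->N0 -> N2.N0=(alive,v0) N2.N1=(alive,v0) N2.N2=(suspect,v1) | N0.N0=(alive,v0) N0.N1=(alive,v0) N0.N2=(suspect,v1)
Op 3: gossip N0<->N2 -> N0.N0=(alive,v0) N0.N1=(alive,v0) N0.N2=(suspect,v1) | N2.N0=(alive,v0) N2.N1=(alive,v0) N2.N2=(suspect,v1)
Op 4: gossip N0<->N1 -> N0.N0=(alive,v0) N0.N1=(alive,v0) N0.N2=(suspect,v1) | N1.N0=(alive,v0) N1.N1=(alive,v0) N1.N2=(suspect,v1)
Op 5: gossip N1<->N0 -> N1.N0=(alive,v0) N1.N1=(alive,v0) N1.N2=(suspect,v1) | N0.N0=(alive,v0) N0.N1=(alive,v0) N0.N2=(suspect,v1)
Op 6: N1 marks N1=suspect -> (suspect,v1)

Answer: N0=alive,0 N1=alive,0 N2=suspect,1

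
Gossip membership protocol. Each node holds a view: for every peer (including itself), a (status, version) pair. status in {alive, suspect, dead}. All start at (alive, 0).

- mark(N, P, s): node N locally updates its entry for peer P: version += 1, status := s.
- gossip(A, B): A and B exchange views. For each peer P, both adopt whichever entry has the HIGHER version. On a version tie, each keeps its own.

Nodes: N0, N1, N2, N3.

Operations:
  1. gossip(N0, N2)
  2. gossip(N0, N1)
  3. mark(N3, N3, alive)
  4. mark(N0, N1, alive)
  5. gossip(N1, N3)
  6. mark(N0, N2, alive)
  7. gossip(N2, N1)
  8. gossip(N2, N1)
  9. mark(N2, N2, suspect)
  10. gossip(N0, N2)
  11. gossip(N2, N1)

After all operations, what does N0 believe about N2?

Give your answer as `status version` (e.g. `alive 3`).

Op 1: gossip N0<->N2 -> N0.N0=(alive,v0) N0.N1=(alive,v0) N0.N2=(alive,v0) N0.N3=(alive,v0) | N2.N0=(alive,v0) N2.N1=(alive,v0) N2.N2=(alive,v0) N2.N3=(alive,v0)
Op 2: gossip N0<->N1 -> N0.N0=(alive,v0) N0.N1=(alive,v0) N0.N2=(alive,v0) N0.N3=(alive,v0) | N1.N0=(alive,v0) N1.N1=(alive,v0) N1.N2=(alive,v0) N1.N3=(alive,v0)
Op 3: N3 marks N3=alive -> (alive,v1)
Op 4: N0 marks N1=alive -> (alive,v1)
Op 5: gossip N1<->N3 -> N1.N0=(alive,v0) N1.N1=(alive,v0) N1.N2=(alive,v0) N1.N3=(alive,v1) | N3.N0=(alive,v0) N3.N1=(alive,v0) N3.N2=(alive,v0) N3.N3=(alive,v1)
Op 6: N0 marks N2=alive -> (alive,v1)
Op 7: gossip N2<->N1 -> N2.N0=(alive,v0) N2.N1=(alive,v0) N2.N2=(alive,v0) N2.N3=(alive,v1) | N1.N0=(alive,v0) N1.N1=(alive,v0) N1.N2=(alive,v0) N1.N3=(alive,v1)
Op 8: gossip N2<->N1 -> N2.N0=(alive,v0) N2.N1=(alive,v0) N2.N2=(alive,v0) N2.N3=(alive,v1) | N1.N0=(alive,v0) N1.N1=(alive,v0) N1.N2=(alive,v0) N1.N3=(alive,v1)
Op 9: N2 marks N2=suspect -> (suspect,v1)
Op 10: gossip N0<->N2 -> N0.N0=(alive,v0) N0.N1=(alive,v1) N0.N2=(alive,v1) N0.N3=(alive,v1) | N2.N0=(alive,v0) N2.N1=(alive,v1) N2.N2=(suspect,v1) N2.N3=(alive,v1)
Op 11: gossip N2<->N1 -> N2.N0=(alive,v0) N2.N1=(alive,v1) N2.N2=(suspect,v1) N2.N3=(alive,v1) | N1.N0=(alive,v0) N1.N1=(alive,v1) N1.N2=(suspect,v1) N1.N3=(alive,v1)

Answer: alive 1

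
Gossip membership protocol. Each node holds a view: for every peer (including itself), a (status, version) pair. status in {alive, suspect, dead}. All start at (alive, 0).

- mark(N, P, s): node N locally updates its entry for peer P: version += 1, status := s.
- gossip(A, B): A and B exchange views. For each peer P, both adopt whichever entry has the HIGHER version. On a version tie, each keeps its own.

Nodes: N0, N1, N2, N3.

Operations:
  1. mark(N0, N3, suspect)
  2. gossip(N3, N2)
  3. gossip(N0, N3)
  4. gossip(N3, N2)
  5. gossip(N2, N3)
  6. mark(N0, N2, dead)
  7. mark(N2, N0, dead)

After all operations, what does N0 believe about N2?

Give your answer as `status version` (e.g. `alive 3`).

Answer: dead 1

Derivation:
Op 1: N0 marks N3=suspect -> (suspect,v1)
Op 2: gossip N3<->N2 -> N3.N0=(alive,v0) N3.N1=(alive,v0) N3.N2=(alive,v0) N3.N3=(alive,v0) | N2.N0=(alive,v0) N2.N1=(alive,v0) N2.N2=(alive,v0) N2.N3=(alive,v0)
Op 3: gossip N0<->N3 -> N0.N0=(alive,v0) N0.N1=(alive,v0) N0.N2=(alive,v0) N0.N3=(suspect,v1) | N3.N0=(alive,v0) N3.N1=(alive,v0) N3.N2=(alive,v0) N3.N3=(suspect,v1)
Op 4: gossip N3<->N2 -> N3.N0=(alive,v0) N3.N1=(alive,v0) N3.N2=(alive,v0) N3.N3=(suspect,v1) | N2.N0=(alive,v0) N2.N1=(alive,v0) N2.N2=(alive,v0) N2.N3=(suspect,v1)
Op 5: gossip N2<->N3 -> N2.N0=(alive,v0) N2.N1=(alive,v0) N2.N2=(alive,v0) N2.N3=(suspect,v1) | N3.N0=(alive,v0) N3.N1=(alive,v0) N3.N2=(alive,v0) N3.N3=(suspect,v1)
Op 6: N0 marks N2=dead -> (dead,v1)
Op 7: N2 marks N0=dead -> (dead,v1)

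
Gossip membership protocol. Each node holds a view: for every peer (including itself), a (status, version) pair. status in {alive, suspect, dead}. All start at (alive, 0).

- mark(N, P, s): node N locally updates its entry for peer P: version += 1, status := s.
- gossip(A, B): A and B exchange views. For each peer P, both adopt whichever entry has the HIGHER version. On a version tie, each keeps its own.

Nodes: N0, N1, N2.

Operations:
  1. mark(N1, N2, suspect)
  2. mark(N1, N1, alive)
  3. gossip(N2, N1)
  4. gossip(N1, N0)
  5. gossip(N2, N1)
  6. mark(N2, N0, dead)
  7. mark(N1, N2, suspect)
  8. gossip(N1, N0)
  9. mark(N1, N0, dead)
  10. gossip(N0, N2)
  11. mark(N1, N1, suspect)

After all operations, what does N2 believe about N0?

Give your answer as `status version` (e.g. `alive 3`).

Answer: dead 1

Derivation:
Op 1: N1 marks N2=suspect -> (suspect,v1)
Op 2: N1 marks N1=alive -> (alive,v1)
Op 3: gossip N2<->N1 -> N2.N0=(alive,v0) N2.N1=(alive,v1) N2.N2=(suspect,v1) | N1.N0=(alive,v0) N1.N1=(alive,v1) N1.N2=(suspect,v1)
Op 4: gossip N1<->N0 -> N1.N0=(alive,v0) N1.N1=(alive,v1) N1.N2=(suspect,v1) | N0.N0=(alive,v0) N0.N1=(alive,v1) N0.N2=(suspect,v1)
Op 5: gossip N2<->N1 -> N2.N0=(alive,v0) N2.N1=(alive,v1) N2.N2=(suspect,v1) | N1.N0=(alive,v0) N1.N1=(alive,v1) N1.N2=(suspect,v1)
Op 6: N2 marks N0=dead -> (dead,v1)
Op 7: N1 marks N2=suspect -> (suspect,v2)
Op 8: gossip N1<->N0 -> N1.N0=(alive,v0) N1.N1=(alive,v1) N1.N2=(suspect,v2) | N0.N0=(alive,v0) N0.N1=(alive,v1) N0.N2=(suspect,v2)
Op 9: N1 marks N0=dead -> (dead,v1)
Op 10: gossip N0<->N2 -> N0.N0=(dead,v1) N0.N1=(alive,v1) N0.N2=(suspect,v2) | N2.N0=(dead,v1) N2.N1=(alive,v1) N2.N2=(suspect,v2)
Op 11: N1 marks N1=suspect -> (suspect,v2)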